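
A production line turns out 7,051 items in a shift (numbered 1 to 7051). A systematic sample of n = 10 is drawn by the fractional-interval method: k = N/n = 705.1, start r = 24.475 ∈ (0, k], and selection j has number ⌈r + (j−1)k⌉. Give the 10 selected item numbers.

25, 730, 1435, 2140, 2845, 3550, 4256, 4961, 5666, 6371

j=1: r + 0k = 24.475 → ⌈·⌉ = 25
j=2: r + 1k = 729.575 → ⌈·⌉ = 730
j=3: r + 2k = 1434.675 → ⌈·⌉ = 1435
j=4: r + 3k = 2139.775 → ⌈·⌉ = 2140
j=5: r + 4k = 2844.875 → ⌈·⌉ = 2845
j=6: r + 5k = 3549.975 → ⌈·⌉ = 3550
j=7: r + 6k = 4255.075 → ⌈·⌉ = 4256
j=8: r + 7k = 4960.175 → ⌈·⌉ = 4961
j=9: r + 8k = 5665.275 → ⌈·⌉ = 5666
j=10: r + 9k = 6370.375 → ⌈·⌉ = 6371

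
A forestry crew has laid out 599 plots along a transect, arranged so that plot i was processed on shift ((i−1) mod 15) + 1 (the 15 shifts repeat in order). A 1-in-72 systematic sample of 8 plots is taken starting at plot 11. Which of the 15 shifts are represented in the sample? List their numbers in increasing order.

2, 5, 8, 11, 14

Consecutive selections differ by k = 72, so their shift numbers differ by 72 mod 15 = 12.
gcd(72, 15) = 3, so the sample visits 15/3 = 5 distinct residues mod 15.
Start 11 is shift 11; the shifts hit are 2, 5, 8, 11, 14.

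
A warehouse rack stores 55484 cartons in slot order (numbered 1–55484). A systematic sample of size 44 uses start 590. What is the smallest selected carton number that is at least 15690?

k = 55484/44 = 1261
Steps past start: ⌈(15690 − 590)/1261⌉ = ⌈15100/1261⌉ = 12
Selected carton: 590 + 12×1261 = 15722

15722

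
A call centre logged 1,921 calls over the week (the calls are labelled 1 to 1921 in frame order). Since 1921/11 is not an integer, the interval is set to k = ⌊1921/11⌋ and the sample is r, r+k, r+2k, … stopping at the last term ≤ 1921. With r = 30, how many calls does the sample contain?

11

k = ⌊1921/11⌋ = 174
Achieved size = ⌊(1921 − 30)/174⌋ + 1 = ⌊1891/174⌋ + 1 = 10 + 1 = 11
(last selection: 30 + 10×174 = 1770 ≤ 1921; next would be 1944 > 1921)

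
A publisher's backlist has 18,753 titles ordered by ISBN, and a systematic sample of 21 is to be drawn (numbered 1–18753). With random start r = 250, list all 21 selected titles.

k = N/n = 18753/21 = 893
title 1: 250
title 2: 250 + 893 = 1143
title 3: 1143 + 893 = 2036
title 4: 2036 + 893 = 2929
title 5: 2929 + 893 = 3822
title 6: 3822 + 893 = 4715
title 7: 4715 + 893 = 5608
title 8: 5608 + 893 = 6501
title 9: 6501 + 893 = 7394
title 10: 7394 + 893 = 8287
title 11: 8287 + 893 = 9180
title 12: 9180 + 893 = 10073
title 13: 10073 + 893 = 10966
title 14: 10966 + 893 = 11859
title 15: 11859 + 893 = 12752
title 16: 12752 + 893 = 13645
title 17: 13645 + 893 = 14538
title 18: 14538 + 893 = 15431
title 19: 15431 + 893 = 16324
title 20: 16324 + 893 = 17217
title 21: 17217 + 893 = 18110

250, 1143, 2036, 2929, 3822, 4715, 5608, 6501, 7394, 8287, 9180, 10073, 10966, 11859, 12752, 13645, 14538, 15431, 16324, 17217, 18110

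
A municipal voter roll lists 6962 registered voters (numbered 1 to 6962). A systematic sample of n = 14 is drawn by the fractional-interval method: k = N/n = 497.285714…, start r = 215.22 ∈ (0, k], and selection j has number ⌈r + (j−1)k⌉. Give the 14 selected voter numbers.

216, 713, 1210, 1708, 2205, 2702, 3199, 3697, 4194, 4691, 5189, 5686, 6183, 6680

j=1: r + 0k = 215.22 → ⌈·⌉ = 216
j=2: r + 1k = 712.505714… → ⌈·⌉ = 713
j=3: r + 2k = 1209.791428… → ⌈·⌉ = 1210
j=4: r + 3k = 1707.077142… → ⌈·⌉ = 1708
j=5: r + 4k = 2204.362857… → ⌈·⌉ = 2205
j=6: r + 5k = 2701.648571… → ⌈·⌉ = 2702
j=7: r + 6k = 3198.934285… → ⌈·⌉ = 3199
j=8: r + 7k = 3696.22 → ⌈·⌉ = 3697
j=9: r + 8k = 4193.505714… → ⌈·⌉ = 4194
j=10: r + 9k = 4690.791428… → ⌈·⌉ = 4691
j=11: r + 10k = 5188.077142… → ⌈·⌉ = 5189
j=12: r + 11k = 5685.362857… → ⌈·⌉ = 5686
j=13: r + 12k = 6182.648571… → ⌈·⌉ = 6183
j=14: r + 13k = 6679.934285… → ⌈·⌉ = 6680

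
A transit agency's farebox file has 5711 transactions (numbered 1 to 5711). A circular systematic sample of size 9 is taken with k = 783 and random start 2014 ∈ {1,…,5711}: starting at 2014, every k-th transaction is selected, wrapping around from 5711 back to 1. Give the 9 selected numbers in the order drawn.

2014, 2797, 3580, 4363, 5146, 218, 1001, 1784, 2567

Selection 1: 2014
Selection 2: 2014 + 783 = 2797
Selection 3: 2797 + 783 = 3580
Selection 4: 3580 + 783 = 4363
Selection 5: 4363 + 783 = 5146
Selection 6: 5146 + 783 = 5929 → 5929 − 5711 = 218
Selection 7: 218 + 783 = 1001
Selection 8: 1001 + 783 = 1784
Selection 9: 1784 + 783 = 2567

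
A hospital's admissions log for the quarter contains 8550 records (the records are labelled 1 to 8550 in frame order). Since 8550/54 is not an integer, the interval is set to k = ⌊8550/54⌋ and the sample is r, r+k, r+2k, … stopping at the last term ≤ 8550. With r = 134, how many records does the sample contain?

k = ⌊8550/54⌋ = 158
Achieved size = ⌊(8550 − 134)/158⌋ + 1 = ⌊8416/158⌋ + 1 = 53 + 1 = 54
(last selection: 134 + 53×158 = 8508 ≤ 8550; next would be 8666 > 8550)

54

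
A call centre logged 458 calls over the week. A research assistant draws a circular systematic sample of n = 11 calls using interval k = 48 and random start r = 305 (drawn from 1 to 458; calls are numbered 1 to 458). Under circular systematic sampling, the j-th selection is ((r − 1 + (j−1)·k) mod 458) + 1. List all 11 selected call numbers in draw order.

305, 353, 401, 449, 39, 87, 135, 183, 231, 279, 327

Selection 1: 305
Selection 2: 305 + 48 = 353
Selection 3: 353 + 48 = 401
Selection 4: 401 + 48 = 449
Selection 5: 449 + 48 = 497 → 497 − 458 = 39
Selection 6: 39 + 48 = 87
Selection 7: 87 + 48 = 135
Selection 8: 135 + 48 = 183
Selection 9: 183 + 48 = 231
Selection 10: 231 + 48 = 279
Selection 11: 279 + 48 = 327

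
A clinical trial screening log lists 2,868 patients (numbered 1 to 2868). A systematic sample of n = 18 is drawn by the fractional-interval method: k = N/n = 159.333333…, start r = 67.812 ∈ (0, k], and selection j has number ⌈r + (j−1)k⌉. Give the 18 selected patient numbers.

j=1: r + 0k = 67.812 → ⌈·⌉ = 68
j=2: r + 1k = 227.145333… → ⌈·⌉ = 228
j=3: r + 2k = 386.478666… → ⌈·⌉ = 387
j=4: r + 3k = 545.812 → ⌈·⌉ = 546
j=5: r + 4k = 705.145333… → ⌈·⌉ = 706
j=6: r + 5k = 864.478666… → ⌈·⌉ = 865
j=7: r + 6k = 1023.812 → ⌈·⌉ = 1024
j=8: r + 7k = 1183.145333… → ⌈·⌉ = 1184
j=9: r + 8k = 1342.478666… → ⌈·⌉ = 1343
j=10: r + 9k = 1501.812 → ⌈·⌉ = 1502
j=11: r + 10k = 1661.145333… → ⌈·⌉ = 1662
j=12: r + 11k = 1820.478666… → ⌈·⌉ = 1821
j=13: r + 12k = 1979.812 → ⌈·⌉ = 1980
j=14: r + 13k = 2139.145333… → ⌈·⌉ = 2140
j=15: r + 14k = 2298.478666… → ⌈·⌉ = 2299
j=16: r + 15k = 2457.812 → ⌈·⌉ = 2458
j=17: r + 16k = 2617.145333… → ⌈·⌉ = 2618
j=18: r + 17k = 2776.478666… → ⌈·⌉ = 2777

68, 228, 387, 546, 706, 865, 1024, 1184, 1343, 1502, 1662, 1821, 1980, 2140, 2299, 2458, 2618, 2777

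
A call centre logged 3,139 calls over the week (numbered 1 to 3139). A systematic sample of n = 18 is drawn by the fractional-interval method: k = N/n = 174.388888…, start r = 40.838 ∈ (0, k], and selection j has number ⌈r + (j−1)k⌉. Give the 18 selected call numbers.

41, 216, 390, 565, 739, 913, 1088, 1262, 1436, 1611, 1785, 1960, 2134, 2308, 2483, 2657, 2832, 3006

j=1: r + 0k = 40.838 → ⌈·⌉ = 41
j=2: r + 1k = 215.226888… → ⌈·⌉ = 216
j=3: r + 2k = 389.615777… → ⌈·⌉ = 390
j=4: r + 3k = 564.004666… → ⌈·⌉ = 565
j=5: r + 4k = 738.393555… → ⌈·⌉ = 739
j=6: r + 5k = 912.782444… → ⌈·⌉ = 913
j=7: r + 6k = 1087.171333… → ⌈·⌉ = 1088
j=8: r + 7k = 1261.560222… → ⌈·⌉ = 1262
j=9: r + 8k = 1435.949111… → ⌈·⌉ = 1436
j=10: r + 9k = 1610.338 → ⌈·⌉ = 1611
j=11: r + 10k = 1784.726888… → ⌈·⌉ = 1785
j=12: r + 11k = 1959.115777… → ⌈·⌉ = 1960
j=13: r + 12k = 2133.504666… → ⌈·⌉ = 2134
j=14: r + 13k = 2307.893555… → ⌈·⌉ = 2308
j=15: r + 14k = 2482.282444… → ⌈·⌉ = 2483
j=16: r + 15k = 2656.671333… → ⌈·⌉ = 2657
j=17: r + 16k = 2831.060222… → ⌈·⌉ = 2832
j=18: r + 17k = 3005.449111… → ⌈·⌉ = 3006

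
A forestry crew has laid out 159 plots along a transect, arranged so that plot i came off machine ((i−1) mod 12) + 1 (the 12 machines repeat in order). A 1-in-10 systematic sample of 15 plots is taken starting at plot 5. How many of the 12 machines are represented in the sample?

6

Consecutive selections differ by k = 10, so their machine numbers differ by 10 mod 12 = 10.
gcd(10, 12) = 2, so the sample visits 12/2 = 6 distinct residues mod 12.
Start 5 is machine 5; the machines hit are 1, 3, 5, 7, 9, 11.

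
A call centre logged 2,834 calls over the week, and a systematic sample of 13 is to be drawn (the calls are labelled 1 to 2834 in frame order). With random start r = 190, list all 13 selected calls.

190, 408, 626, 844, 1062, 1280, 1498, 1716, 1934, 2152, 2370, 2588, 2806

k = N/n = 2834/13 = 218
call 1: 190
call 2: 190 + 218 = 408
call 3: 408 + 218 = 626
call 4: 626 + 218 = 844
call 5: 844 + 218 = 1062
call 6: 1062 + 218 = 1280
call 7: 1280 + 218 = 1498
call 8: 1498 + 218 = 1716
call 9: 1716 + 218 = 1934
call 10: 1934 + 218 = 2152
call 11: 2152 + 218 = 2370
call 12: 2370 + 218 = 2588
call 13: 2588 + 218 = 2806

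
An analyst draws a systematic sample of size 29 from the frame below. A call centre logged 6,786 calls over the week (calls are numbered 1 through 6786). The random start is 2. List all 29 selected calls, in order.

k = N/n = 6786/29 = 234
call 1: 2
call 2: 2 + 234 = 236
call 3: 236 + 234 = 470
call 4: 470 + 234 = 704
call 5: 704 + 234 = 938
call 6: 938 + 234 = 1172
call 7: 1172 + 234 = 1406
call 8: 1406 + 234 = 1640
call 9: 1640 + 234 = 1874
call 10: 1874 + 234 = 2108
call 11: 2108 + 234 = 2342
call 12: 2342 + 234 = 2576
call 13: 2576 + 234 = 2810
call 14: 2810 + 234 = 3044
call 15: 3044 + 234 = 3278
call 16: 3278 + 234 = 3512
call 17: 3512 + 234 = 3746
call 18: 3746 + 234 = 3980
call 19: 3980 + 234 = 4214
call 20: 4214 + 234 = 4448
call 21: 4448 + 234 = 4682
call 22: 4682 + 234 = 4916
call 23: 4916 + 234 = 5150
call 24: 5150 + 234 = 5384
call 25: 5384 + 234 = 5618
call 26: 5618 + 234 = 5852
call 27: 5852 + 234 = 6086
call 28: 6086 + 234 = 6320
call 29: 6320 + 234 = 6554

2, 236, 470, 704, 938, 1172, 1406, 1640, 1874, 2108, 2342, 2576, 2810, 3044, 3278, 3512, 3746, 3980, 4214, 4448, 4682, 4916, 5150, 5384, 5618, 5852, 6086, 6320, 6554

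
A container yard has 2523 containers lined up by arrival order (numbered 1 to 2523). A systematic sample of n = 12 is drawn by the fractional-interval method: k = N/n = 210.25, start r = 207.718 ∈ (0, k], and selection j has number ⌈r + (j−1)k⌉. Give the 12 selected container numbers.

208, 418, 629, 839, 1049, 1259, 1470, 1680, 1890, 2100, 2311, 2521

j=1: r + 0k = 207.718 → ⌈·⌉ = 208
j=2: r + 1k = 417.968 → ⌈·⌉ = 418
j=3: r + 2k = 628.218 → ⌈·⌉ = 629
j=4: r + 3k = 838.468 → ⌈·⌉ = 839
j=5: r + 4k = 1048.718 → ⌈·⌉ = 1049
j=6: r + 5k = 1258.968 → ⌈·⌉ = 1259
j=7: r + 6k = 1469.218 → ⌈·⌉ = 1470
j=8: r + 7k = 1679.468 → ⌈·⌉ = 1680
j=9: r + 8k = 1889.718 → ⌈·⌉ = 1890
j=10: r + 9k = 2099.968 → ⌈·⌉ = 2100
j=11: r + 10k = 2310.218 → ⌈·⌉ = 2311
j=12: r + 11k = 2520.468 → ⌈·⌉ = 2521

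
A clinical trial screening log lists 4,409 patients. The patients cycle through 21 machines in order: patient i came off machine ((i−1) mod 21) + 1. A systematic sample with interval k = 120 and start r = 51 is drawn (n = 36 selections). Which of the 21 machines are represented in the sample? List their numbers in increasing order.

3, 6, 9, 12, 15, 18, 21

Consecutive selections differ by k = 120, so their machine numbers differ by 120 mod 21 = 15.
gcd(120, 21) = 3, so the sample visits 21/3 = 7 distinct residues mod 21.
Start 51 is machine 9; the machines hit are 3, 6, 9, 12, 15, 18, 21.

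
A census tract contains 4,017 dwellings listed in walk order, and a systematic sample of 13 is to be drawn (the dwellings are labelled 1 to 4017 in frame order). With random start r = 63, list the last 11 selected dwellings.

681, 990, 1299, 1608, 1917, 2226, 2535, 2844, 3153, 3462, 3771

k = N/n = 4017/13 = 309
3rd selection = 63 + 2×309 = 681
4th: 681 + 309 = 990
5th: 990 + 309 = 1299
6th: 1299 + 309 = 1608
7th: 1608 + 309 = 1917
8th: 1917 + 309 = 2226
9th: 2226 + 309 = 2535
10th: 2535 + 309 = 2844
11th: 2844 + 309 = 3153
12th: 3153 + 309 = 3462
13th: 3462 + 309 = 3771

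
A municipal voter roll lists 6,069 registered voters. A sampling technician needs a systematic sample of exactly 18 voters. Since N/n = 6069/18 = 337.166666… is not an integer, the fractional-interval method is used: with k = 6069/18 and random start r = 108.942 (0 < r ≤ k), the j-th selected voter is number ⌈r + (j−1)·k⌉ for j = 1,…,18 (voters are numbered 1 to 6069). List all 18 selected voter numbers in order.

109, 447, 784, 1121, 1458, 1795, 2132, 2470, 2807, 3144, 3481, 3818, 4155, 4493, 4830, 5167, 5504, 5841

j=1: r + 0k = 108.942 → ⌈·⌉ = 109
j=2: r + 1k = 446.108666… → ⌈·⌉ = 447
j=3: r + 2k = 783.275333… → ⌈·⌉ = 784
j=4: r + 3k = 1120.442 → ⌈·⌉ = 1121
j=5: r + 4k = 1457.608666… → ⌈·⌉ = 1458
j=6: r + 5k = 1794.775333… → ⌈·⌉ = 1795
j=7: r + 6k = 2131.942 → ⌈·⌉ = 2132
j=8: r + 7k = 2469.108666… → ⌈·⌉ = 2470
j=9: r + 8k = 2806.275333… → ⌈·⌉ = 2807
j=10: r + 9k = 3143.442 → ⌈·⌉ = 3144
j=11: r + 10k = 3480.608666… → ⌈·⌉ = 3481
j=12: r + 11k = 3817.775333… → ⌈·⌉ = 3818
j=13: r + 12k = 4154.942 → ⌈·⌉ = 4155
j=14: r + 13k = 4492.108666… → ⌈·⌉ = 4493
j=15: r + 14k = 4829.275333… → ⌈·⌉ = 4830
j=16: r + 15k = 5166.442 → ⌈·⌉ = 5167
j=17: r + 16k = 5503.608666… → ⌈·⌉ = 5504
j=18: r + 17k = 5840.775333… → ⌈·⌉ = 5841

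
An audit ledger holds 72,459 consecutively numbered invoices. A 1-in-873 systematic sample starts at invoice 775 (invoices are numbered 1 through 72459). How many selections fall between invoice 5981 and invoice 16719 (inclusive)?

13

k = 873
First selection ≥ 5981: 775 + ⌈(5981−775)/873⌉·873 = 775 + 6×873 = 6013
Last selection ≤ 16719: 775 + ⌊(16719−775)/873⌋·873 = 775 + 18×873 = 16489
Count = 18 − 6 + 1 = 13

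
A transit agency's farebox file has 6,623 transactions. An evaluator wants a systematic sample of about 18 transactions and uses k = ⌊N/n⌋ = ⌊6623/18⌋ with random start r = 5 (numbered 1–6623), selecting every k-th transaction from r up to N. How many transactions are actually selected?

k = ⌊6623/18⌋ = 367
Achieved size = ⌊(6623 − 5)/367⌋ + 1 = ⌊6618/367⌋ + 1 = 18 + 1 = 19
(last selection: 5 + 18×367 = 6611 ≤ 6623; next would be 6978 > 6623)

19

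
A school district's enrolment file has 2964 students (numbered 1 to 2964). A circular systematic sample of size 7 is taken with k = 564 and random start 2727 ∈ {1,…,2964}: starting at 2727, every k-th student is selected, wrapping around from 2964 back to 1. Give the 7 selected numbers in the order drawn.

Selection 1: 2727
Selection 2: 2727 + 564 = 3291 → 3291 − 2964 = 327
Selection 3: 327 + 564 = 891
Selection 4: 891 + 564 = 1455
Selection 5: 1455 + 564 = 2019
Selection 6: 2019 + 564 = 2583
Selection 7: 2583 + 564 = 3147 → 3147 − 2964 = 183

2727, 327, 891, 1455, 2019, 2583, 183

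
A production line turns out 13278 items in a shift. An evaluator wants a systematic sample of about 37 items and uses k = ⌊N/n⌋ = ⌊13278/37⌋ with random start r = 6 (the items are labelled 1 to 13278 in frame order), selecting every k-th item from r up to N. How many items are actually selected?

k = ⌊13278/37⌋ = 358
Achieved size = ⌊(13278 − 6)/358⌋ + 1 = ⌊13272/358⌋ + 1 = 37 + 1 = 38
(last selection: 6 + 37×358 = 13252 ≤ 13278; next would be 13610 > 13278)

38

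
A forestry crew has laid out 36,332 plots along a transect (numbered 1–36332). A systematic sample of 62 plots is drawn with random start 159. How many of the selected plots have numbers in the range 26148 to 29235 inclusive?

k = 36332/62 = 586
First selection ≥ 26148: 159 + ⌈(26148−159)/586⌉·586 = 159 + 45×586 = 26529
Last selection ≤ 29235: 159 + ⌊(29235−159)/586⌋·586 = 159 + 49×586 = 28873
Count = 49 − 45 + 1 = 5

5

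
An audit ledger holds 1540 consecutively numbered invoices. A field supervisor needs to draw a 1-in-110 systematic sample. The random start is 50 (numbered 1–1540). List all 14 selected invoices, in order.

50, 160, 270, 380, 490, 600, 710, 820, 930, 1040, 1150, 1260, 1370, 1480

invoice 1: 50
invoice 2: 50 + 110 = 160
invoice 3: 160 + 110 = 270
invoice 4: 270 + 110 = 380
invoice 5: 380 + 110 = 490
invoice 6: 490 + 110 = 600
invoice 7: 600 + 110 = 710
invoice 8: 710 + 110 = 820
invoice 9: 820 + 110 = 930
invoice 10: 930 + 110 = 1040
invoice 11: 1040 + 110 = 1150
invoice 12: 1150 + 110 = 1260
invoice 13: 1260 + 110 = 1370
invoice 14: 1370 + 110 = 1480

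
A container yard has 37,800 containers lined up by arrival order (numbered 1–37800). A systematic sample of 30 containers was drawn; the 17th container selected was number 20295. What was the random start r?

k = 37800/30 = 1260
r = 20295 − (17−1)×1260 = 20295 − 20160 = 135

135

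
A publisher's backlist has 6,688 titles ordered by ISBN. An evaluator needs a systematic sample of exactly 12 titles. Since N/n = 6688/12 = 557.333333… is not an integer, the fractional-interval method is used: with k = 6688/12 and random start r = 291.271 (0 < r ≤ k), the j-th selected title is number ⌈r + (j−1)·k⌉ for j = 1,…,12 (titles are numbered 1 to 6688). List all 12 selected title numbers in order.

292, 849, 1406, 1964, 2521, 3078, 3636, 4193, 4750, 5308, 5865, 6422

j=1: r + 0k = 291.271 → ⌈·⌉ = 292
j=2: r + 1k = 848.604333… → ⌈·⌉ = 849
j=3: r + 2k = 1405.937666… → ⌈·⌉ = 1406
j=4: r + 3k = 1963.271 → ⌈·⌉ = 1964
j=5: r + 4k = 2520.604333… → ⌈·⌉ = 2521
j=6: r + 5k = 3077.937666… → ⌈·⌉ = 3078
j=7: r + 6k = 3635.271 → ⌈·⌉ = 3636
j=8: r + 7k = 4192.604333… → ⌈·⌉ = 4193
j=9: r + 8k = 4749.937666… → ⌈·⌉ = 4750
j=10: r + 9k = 5307.271 → ⌈·⌉ = 5308
j=11: r + 10k = 5864.604333… → ⌈·⌉ = 5865
j=12: r + 11k = 6421.937666… → ⌈·⌉ = 6422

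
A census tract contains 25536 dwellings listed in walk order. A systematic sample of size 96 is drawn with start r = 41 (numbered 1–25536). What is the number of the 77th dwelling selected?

20257

k = 25536/96 = 266
77th selection = r + (77−1)·k = 41 + 76×266 = 41 + 20216 = 20257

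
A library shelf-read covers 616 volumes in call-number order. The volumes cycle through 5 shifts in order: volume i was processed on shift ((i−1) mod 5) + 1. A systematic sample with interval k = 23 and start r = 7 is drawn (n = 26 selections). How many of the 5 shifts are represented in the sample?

5

Consecutive selections differ by k = 23, so their shift numbers differ by 23 mod 5 = 3.
gcd(23, 5) = 1, so the sample visits 5/1 = 5 distinct residues mod 5.
Start 7 is shift 2; the shifts hit are 1, 2, 3, 4, 5.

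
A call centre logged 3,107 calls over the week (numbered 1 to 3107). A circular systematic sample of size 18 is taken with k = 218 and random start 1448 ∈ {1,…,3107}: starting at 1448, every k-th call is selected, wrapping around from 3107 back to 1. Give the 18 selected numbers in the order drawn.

Selection 1: 1448
Selection 2: 1448 + 218 = 1666
Selection 3: 1666 + 218 = 1884
Selection 4: 1884 + 218 = 2102
Selection 5: 2102 + 218 = 2320
Selection 6: 2320 + 218 = 2538
Selection 7: 2538 + 218 = 2756
Selection 8: 2756 + 218 = 2974
Selection 9: 2974 + 218 = 3192 → 3192 − 3107 = 85
Selection 10: 85 + 218 = 303
Selection 11: 303 + 218 = 521
Selection 12: 521 + 218 = 739
Selection 13: 739 + 218 = 957
Selection 14: 957 + 218 = 1175
Selection 15: 1175 + 218 = 1393
Selection 16: 1393 + 218 = 1611
Selection 17: 1611 + 218 = 1829
Selection 18: 1829 + 218 = 2047

1448, 1666, 1884, 2102, 2320, 2538, 2756, 2974, 85, 303, 521, 739, 957, 1175, 1393, 1611, 1829, 2047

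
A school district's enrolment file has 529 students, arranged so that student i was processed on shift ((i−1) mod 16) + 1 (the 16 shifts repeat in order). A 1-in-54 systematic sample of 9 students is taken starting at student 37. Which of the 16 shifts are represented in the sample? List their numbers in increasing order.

1, 3, 5, 7, 9, 11, 13, 15

Consecutive selections differ by k = 54, so their shift numbers differ by 54 mod 16 = 6.
gcd(54, 16) = 2, so the sample visits 16/2 = 8 distinct residues mod 16.
Start 37 is shift 5; the shifts hit are 1, 3, 5, 7, 9, 11, 13, 15.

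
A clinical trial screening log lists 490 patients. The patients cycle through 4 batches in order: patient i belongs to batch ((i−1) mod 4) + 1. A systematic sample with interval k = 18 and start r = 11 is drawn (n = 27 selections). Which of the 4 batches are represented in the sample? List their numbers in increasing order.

1, 3

Consecutive selections differ by k = 18, so their batch numbers differ by 18 mod 4 = 2.
gcd(18, 4) = 2, so the sample visits 4/2 = 2 distinct residues mod 4.
Start 11 is batch 3; the batches hit are 1, 3.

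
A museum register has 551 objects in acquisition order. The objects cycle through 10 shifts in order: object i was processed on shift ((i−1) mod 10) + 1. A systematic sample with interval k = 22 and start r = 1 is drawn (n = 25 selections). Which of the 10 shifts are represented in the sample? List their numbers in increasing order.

Consecutive selections differ by k = 22, so their shift numbers differ by 22 mod 10 = 2.
gcd(22, 10) = 2, so the sample visits 10/2 = 5 distinct residues mod 10.
Start 1 is shift 1; the shifts hit are 1, 3, 5, 7, 9.

1, 3, 5, 7, 9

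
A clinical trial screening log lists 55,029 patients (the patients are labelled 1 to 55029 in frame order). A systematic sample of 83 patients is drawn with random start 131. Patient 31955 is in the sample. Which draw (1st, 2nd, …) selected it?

49

k = 55029/83 = 663
position = (31955 − 131)/663 + 1 = 31824/663 + 1 = 48 + 1 = 49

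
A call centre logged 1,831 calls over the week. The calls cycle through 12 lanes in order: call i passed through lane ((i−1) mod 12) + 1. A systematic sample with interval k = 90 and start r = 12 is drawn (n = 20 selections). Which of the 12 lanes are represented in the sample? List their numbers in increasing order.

Consecutive selections differ by k = 90, so their lane numbers differ by 90 mod 12 = 6.
gcd(90, 12) = 6, so the sample visits 12/6 = 2 distinct residues mod 12.
Start 12 is lane 12; the lanes hit are 6, 12.

6, 12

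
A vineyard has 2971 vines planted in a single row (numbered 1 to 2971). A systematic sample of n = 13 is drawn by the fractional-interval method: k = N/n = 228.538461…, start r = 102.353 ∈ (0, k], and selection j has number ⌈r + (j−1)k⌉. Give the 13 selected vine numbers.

103, 331, 560, 788, 1017, 1246, 1474, 1703, 1931, 2160, 2388, 2617, 2845

j=1: r + 0k = 102.353 → ⌈·⌉ = 103
j=2: r + 1k = 330.891461… → ⌈·⌉ = 331
j=3: r + 2k = 559.429923… → ⌈·⌉ = 560
j=4: r + 3k = 787.968384… → ⌈·⌉ = 788
j=5: r + 4k = 1016.506846… → ⌈·⌉ = 1017
j=6: r + 5k = 1245.045307… → ⌈·⌉ = 1246
j=7: r + 6k = 1473.583769… → ⌈·⌉ = 1474
j=8: r + 7k = 1702.122230… → ⌈·⌉ = 1703
j=9: r + 8k = 1930.660692… → ⌈·⌉ = 1931
j=10: r + 9k = 2159.199153… → ⌈·⌉ = 2160
j=11: r + 10k = 2387.737615… → ⌈·⌉ = 2388
j=12: r + 11k = 2616.276076… → ⌈·⌉ = 2617
j=13: r + 12k = 2844.814538… → ⌈·⌉ = 2845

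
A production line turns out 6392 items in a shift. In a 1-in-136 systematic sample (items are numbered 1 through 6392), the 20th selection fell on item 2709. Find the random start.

k = 136
r = 2709 − (20−1)×136 = 2709 − 2584 = 125

125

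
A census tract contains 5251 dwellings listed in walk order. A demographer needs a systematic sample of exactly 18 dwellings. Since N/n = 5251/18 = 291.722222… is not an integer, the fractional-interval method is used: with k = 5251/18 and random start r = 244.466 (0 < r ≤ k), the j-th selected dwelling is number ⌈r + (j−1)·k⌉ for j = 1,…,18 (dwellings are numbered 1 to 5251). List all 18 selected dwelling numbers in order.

j=1: r + 0k = 244.466 → ⌈·⌉ = 245
j=2: r + 1k = 536.188222… → ⌈·⌉ = 537
j=3: r + 2k = 827.910444… → ⌈·⌉ = 828
j=4: r + 3k = 1119.632666… → ⌈·⌉ = 1120
j=5: r + 4k = 1411.354888… → ⌈·⌉ = 1412
j=6: r + 5k = 1703.077111… → ⌈·⌉ = 1704
j=7: r + 6k = 1994.799333… → ⌈·⌉ = 1995
j=8: r + 7k = 2286.521555… → ⌈·⌉ = 2287
j=9: r + 8k = 2578.243777… → ⌈·⌉ = 2579
j=10: r + 9k = 2869.966 → ⌈·⌉ = 2870
j=11: r + 10k = 3161.688222… → ⌈·⌉ = 3162
j=12: r + 11k = 3453.410444… → ⌈·⌉ = 3454
j=13: r + 12k = 3745.132666… → ⌈·⌉ = 3746
j=14: r + 13k = 4036.854888… → ⌈·⌉ = 4037
j=15: r + 14k = 4328.577111… → ⌈·⌉ = 4329
j=16: r + 15k = 4620.299333… → ⌈·⌉ = 4621
j=17: r + 16k = 4912.021555… → ⌈·⌉ = 4913
j=18: r + 17k = 5203.743777… → ⌈·⌉ = 5204

245, 537, 828, 1120, 1412, 1704, 1995, 2287, 2579, 2870, 3162, 3454, 3746, 4037, 4329, 4621, 4913, 5204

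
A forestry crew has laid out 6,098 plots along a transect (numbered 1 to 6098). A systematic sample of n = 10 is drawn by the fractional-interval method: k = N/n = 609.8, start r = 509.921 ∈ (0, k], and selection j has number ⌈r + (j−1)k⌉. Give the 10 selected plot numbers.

j=1: r + 0k = 509.921 → ⌈·⌉ = 510
j=2: r + 1k = 1119.721 → ⌈·⌉ = 1120
j=3: r + 2k = 1729.521 → ⌈·⌉ = 1730
j=4: r + 3k = 2339.321 → ⌈·⌉ = 2340
j=5: r + 4k = 2949.121 → ⌈·⌉ = 2950
j=6: r + 5k = 3558.921 → ⌈·⌉ = 3559
j=7: r + 6k = 4168.721 → ⌈·⌉ = 4169
j=8: r + 7k = 4778.521 → ⌈·⌉ = 4779
j=9: r + 8k = 5388.321 → ⌈·⌉ = 5389
j=10: r + 9k = 5998.121 → ⌈·⌉ = 5999

510, 1120, 1730, 2340, 2950, 3559, 4169, 4779, 5389, 5999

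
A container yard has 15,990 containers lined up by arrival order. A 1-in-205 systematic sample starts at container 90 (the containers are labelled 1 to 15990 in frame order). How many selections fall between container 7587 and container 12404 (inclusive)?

k = 205
First selection ≥ 7587: 90 + ⌈(7587−90)/205⌉·205 = 90 + 37×205 = 7675
Last selection ≤ 12404: 90 + ⌊(12404−90)/205⌋·205 = 90 + 60×205 = 12390
Count = 60 − 37 + 1 = 24

24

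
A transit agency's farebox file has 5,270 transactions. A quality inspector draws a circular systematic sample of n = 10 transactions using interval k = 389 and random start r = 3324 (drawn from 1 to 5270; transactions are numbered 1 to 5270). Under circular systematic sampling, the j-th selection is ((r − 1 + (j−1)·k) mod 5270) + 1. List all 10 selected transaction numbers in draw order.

3324, 3713, 4102, 4491, 4880, 5269, 388, 777, 1166, 1555

Selection 1: 3324
Selection 2: 3324 + 389 = 3713
Selection 3: 3713 + 389 = 4102
Selection 4: 4102 + 389 = 4491
Selection 5: 4491 + 389 = 4880
Selection 6: 4880 + 389 = 5269
Selection 7: 5269 + 389 = 5658 → 5658 − 5270 = 388
Selection 8: 388 + 389 = 777
Selection 9: 777 + 389 = 1166
Selection 10: 1166 + 389 = 1555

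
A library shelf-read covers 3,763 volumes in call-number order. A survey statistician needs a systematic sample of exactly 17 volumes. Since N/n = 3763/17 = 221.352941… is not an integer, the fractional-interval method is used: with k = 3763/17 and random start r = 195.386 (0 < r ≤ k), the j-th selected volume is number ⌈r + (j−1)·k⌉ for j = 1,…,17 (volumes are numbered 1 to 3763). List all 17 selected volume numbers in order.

j=1: r + 0k = 195.386 → ⌈·⌉ = 196
j=2: r + 1k = 416.738941… → ⌈·⌉ = 417
j=3: r + 2k = 638.091882… → ⌈·⌉ = 639
j=4: r + 3k = 859.444823… → ⌈·⌉ = 860
j=5: r + 4k = 1080.797764… → ⌈·⌉ = 1081
j=6: r + 5k = 1302.150705… → ⌈·⌉ = 1303
j=7: r + 6k = 1523.503647… → ⌈·⌉ = 1524
j=8: r + 7k = 1744.856588… → ⌈·⌉ = 1745
j=9: r + 8k = 1966.209529… → ⌈·⌉ = 1967
j=10: r + 9k = 2187.562470… → ⌈·⌉ = 2188
j=11: r + 10k = 2408.915411… → ⌈·⌉ = 2409
j=12: r + 11k = 2630.268352… → ⌈·⌉ = 2631
j=13: r + 12k = 2851.621294… → ⌈·⌉ = 2852
j=14: r + 13k = 3072.974235… → ⌈·⌉ = 3073
j=15: r + 14k = 3294.327176… → ⌈·⌉ = 3295
j=16: r + 15k = 3515.680117… → ⌈·⌉ = 3516
j=17: r + 16k = 3737.033058… → ⌈·⌉ = 3738

196, 417, 639, 860, 1081, 1303, 1524, 1745, 1967, 2188, 2409, 2631, 2852, 3073, 3295, 3516, 3738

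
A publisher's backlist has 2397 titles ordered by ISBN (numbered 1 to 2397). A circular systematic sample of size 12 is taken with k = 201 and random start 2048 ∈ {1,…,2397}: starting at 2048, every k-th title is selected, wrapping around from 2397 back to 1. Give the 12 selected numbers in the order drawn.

2048, 2249, 53, 254, 455, 656, 857, 1058, 1259, 1460, 1661, 1862

Selection 1: 2048
Selection 2: 2048 + 201 = 2249
Selection 3: 2249 + 201 = 2450 → 2450 − 2397 = 53
Selection 4: 53 + 201 = 254
Selection 5: 254 + 201 = 455
Selection 6: 455 + 201 = 656
Selection 7: 656 + 201 = 857
Selection 8: 857 + 201 = 1058
Selection 9: 1058 + 201 = 1259
Selection 10: 1259 + 201 = 1460
Selection 11: 1460 + 201 = 1661
Selection 12: 1661 + 201 = 1862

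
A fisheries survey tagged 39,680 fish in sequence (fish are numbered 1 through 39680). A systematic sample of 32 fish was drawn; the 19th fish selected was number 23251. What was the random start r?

k = 39680/32 = 1240
r = 23251 − (19−1)×1240 = 23251 − 22320 = 931

931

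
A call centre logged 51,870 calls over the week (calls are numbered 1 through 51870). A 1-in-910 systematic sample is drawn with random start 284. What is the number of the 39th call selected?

k = 910
39th selection = r + (39−1)·k = 284 + 38×910 = 284 + 34580 = 34864

34864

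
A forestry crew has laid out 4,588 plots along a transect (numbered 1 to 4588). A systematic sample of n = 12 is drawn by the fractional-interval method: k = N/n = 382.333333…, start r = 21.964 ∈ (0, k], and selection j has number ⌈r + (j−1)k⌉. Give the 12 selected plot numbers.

j=1: r + 0k = 21.964 → ⌈·⌉ = 22
j=2: r + 1k = 404.297333… → ⌈·⌉ = 405
j=3: r + 2k = 786.630666… → ⌈·⌉ = 787
j=4: r + 3k = 1168.964 → ⌈·⌉ = 1169
j=5: r + 4k = 1551.297333… → ⌈·⌉ = 1552
j=6: r + 5k = 1933.630666… → ⌈·⌉ = 1934
j=7: r + 6k = 2315.964 → ⌈·⌉ = 2316
j=8: r + 7k = 2698.297333… → ⌈·⌉ = 2699
j=9: r + 8k = 3080.630666… → ⌈·⌉ = 3081
j=10: r + 9k = 3462.964 → ⌈·⌉ = 3463
j=11: r + 10k = 3845.297333… → ⌈·⌉ = 3846
j=12: r + 11k = 4227.630666… → ⌈·⌉ = 4228

22, 405, 787, 1169, 1552, 1934, 2316, 2699, 3081, 3463, 3846, 4228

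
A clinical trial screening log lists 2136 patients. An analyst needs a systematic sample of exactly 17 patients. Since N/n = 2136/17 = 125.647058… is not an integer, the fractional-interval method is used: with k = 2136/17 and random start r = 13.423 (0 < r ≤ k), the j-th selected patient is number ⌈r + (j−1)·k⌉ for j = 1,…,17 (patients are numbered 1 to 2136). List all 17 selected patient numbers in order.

14, 140, 265, 391, 517, 642, 768, 893, 1019, 1145, 1270, 1396, 1522, 1647, 1773, 1899, 2024

j=1: r + 0k = 13.423 → ⌈·⌉ = 14
j=2: r + 1k = 139.070058… → ⌈·⌉ = 140
j=3: r + 2k = 264.717117… → ⌈·⌉ = 265
j=4: r + 3k = 390.364176… → ⌈·⌉ = 391
j=5: r + 4k = 516.011235… → ⌈·⌉ = 517
j=6: r + 5k = 641.658294… → ⌈·⌉ = 642
j=7: r + 6k = 767.305352… → ⌈·⌉ = 768
j=8: r + 7k = 892.952411… → ⌈·⌉ = 893
j=9: r + 8k = 1018.599470… → ⌈·⌉ = 1019
j=10: r + 9k = 1144.246529… → ⌈·⌉ = 1145
j=11: r + 10k = 1269.893588… → ⌈·⌉ = 1270
j=12: r + 11k = 1395.540647… → ⌈·⌉ = 1396
j=13: r + 12k = 1521.187705… → ⌈·⌉ = 1522
j=14: r + 13k = 1646.834764… → ⌈·⌉ = 1647
j=15: r + 14k = 1772.481823… → ⌈·⌉ = 1773
j=16: r + 15k = 1898.128882… → ⌈·⌉ = 1899
j=17: r + 16k = 2023.775941… → ⌈·⌉ = 2024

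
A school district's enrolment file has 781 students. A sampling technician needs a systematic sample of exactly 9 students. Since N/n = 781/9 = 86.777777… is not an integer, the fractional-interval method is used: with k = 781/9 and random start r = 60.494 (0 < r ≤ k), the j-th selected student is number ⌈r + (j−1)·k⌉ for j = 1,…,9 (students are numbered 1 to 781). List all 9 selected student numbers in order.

61, 148, 235, 321, 408, 495, 582, 668, 755

j=1: r + 0k = 60.494 → ⌈·⌉ = 61
j=2: r + 1k = 147.271777… → ⌈·⌉ = 148
j=3: r + 2k = 234.049555… → ⌈·⌉ = 235
j=4: r + 3k = 320.827333… → ⌈·⌉ = 321
j=5: r + 4k = 407.605111… → ⌈·⌉ = 408
j=6: r + 5k = 494.382888… → ⌈·⌉ = 495
j=7: r + 6k = 581.160666… → ⌈·⌉ = 582
j=8: r + 7k = 667.938444… → ⌈·⌉ = 668
j=9: r + 8k = 754.716222… → ⌈·⌉ = 755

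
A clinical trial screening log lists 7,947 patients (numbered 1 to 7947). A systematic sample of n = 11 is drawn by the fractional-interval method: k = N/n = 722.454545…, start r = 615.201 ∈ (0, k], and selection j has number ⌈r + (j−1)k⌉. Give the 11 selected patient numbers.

j=1: r + 0k = 615.201 → ⌈·⌉ = 616
j=2: r + 1k = 1337.655545… → ⌈·⌉ = 1338
j=3: r + 2k = 2060.110090… → ⌈·⌉ = 2061
j=4: r + 3k = 2782.564636… → ⌈·⌉ = 2783
j=5: r + 4k = 3505.019181… → ⌈·⌉ = 3506
j=6: r + 5k = 4227.473727… → ⌈·⌉ = 4228
j=7: r + 6k = 4949.928272… → ⌈·⌉ = 4950
j=8: r + 7k = 5672.382818… → ⌈·⌉ = 5673
j=9: r + 8k = 6394.837363… → ⌈·⌉ = 6395
j=10: r + 9k = 7117.291909… → ⌈·⌉ = 7118
j=11: r + 10k = 7839.746454… → ⌈·⌉ = 7840

616, 1338, 2061, 2783, 3506, 4228, 4950, 5673, 6395, 7118, 7840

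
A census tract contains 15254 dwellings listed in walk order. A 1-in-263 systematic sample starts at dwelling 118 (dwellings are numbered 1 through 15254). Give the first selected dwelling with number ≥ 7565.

k = 263
Steps past start: ⌈(7565 − 118)/263⌉ = ⌈7447/263⌉ = 29
Selected dwelling: 118 + 29×263 = 7745

7745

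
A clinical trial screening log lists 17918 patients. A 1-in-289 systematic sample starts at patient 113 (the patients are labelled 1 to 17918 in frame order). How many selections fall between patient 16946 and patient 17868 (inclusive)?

k = 289
First selection ≥ 16946: 113 + ⌈(16946−113)/289⌉·289 = 113 + 59×289 = 17164
Last selection ≤ 17868: 113 + ⌊(17868−113)/289⌋·289 = 113 + 61×289 = 17742
Count = 61 − 59 + 1 = 3

3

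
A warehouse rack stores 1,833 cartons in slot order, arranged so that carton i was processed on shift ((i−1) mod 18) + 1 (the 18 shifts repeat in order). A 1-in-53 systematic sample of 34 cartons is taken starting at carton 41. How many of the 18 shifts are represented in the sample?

Consecutive selections differ by k = 53, so their shift numbers differ by 53 mod 18 = 17.
gcd(53, 18) = 1, so the sample visits 18/1 = 18 distinct residues mod 18.
Start 41 is shift 5; the shifts hit are 1, 2, 3, 4, 5, 6, 7, 8, 9, 10, 11, 12, 13, 14, 15, 16, 17, 18.

18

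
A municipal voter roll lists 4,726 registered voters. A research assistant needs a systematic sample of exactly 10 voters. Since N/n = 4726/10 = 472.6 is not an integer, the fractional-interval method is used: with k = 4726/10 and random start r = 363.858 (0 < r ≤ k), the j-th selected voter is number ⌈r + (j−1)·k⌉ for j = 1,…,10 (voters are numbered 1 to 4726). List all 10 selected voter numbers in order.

j=1: r + 0k = 363.858 → ⌈·⌉ = 364
j=2: r + 1k = 836.458 → ⌈·⌉ = 837
j=3: r + 2k = 1309.058 → ⌈·⌉ = 1310
j=4: r + 3k = 1781.658 → ⌈·⌉ = 1782
j=5: r + 4k = 2254.258 → ⌈·⌉ = 2255
j=6: r + 5k = 2726.858 → ⌈·⌉ = 2727
j=7: r + 6k = 3199.458 → ⌈·⌉ = 3200
j=8: r + 7k = 3672.058 → ⌈·⌉ = 3673
j=9: r + 8k = 4144.658 → ⌈·⌉ = 4145
j=10: r + 9k = 4617.258 → ⌈·⌉ = 4618

364, 837, 1310, 1782, 2255, 2727, 3200, 3673, 4145, 4618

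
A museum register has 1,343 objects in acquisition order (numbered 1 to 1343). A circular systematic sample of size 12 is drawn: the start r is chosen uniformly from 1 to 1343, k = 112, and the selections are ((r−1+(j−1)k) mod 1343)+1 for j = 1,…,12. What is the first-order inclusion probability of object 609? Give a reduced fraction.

12/1343

For each position j, as r ranges over 1…1343 the j-th selection hits every object exactly once, so object 609 is selected for exactly 12 of the 1343 starts.
Inclusion probability = 12/1343.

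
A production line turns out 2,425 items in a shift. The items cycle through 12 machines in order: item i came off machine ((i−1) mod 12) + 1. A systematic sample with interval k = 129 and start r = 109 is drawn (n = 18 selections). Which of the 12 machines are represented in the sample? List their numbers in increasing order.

1, 4, 7, 10

Consecutive selections differ by k = 129, so their machine numbers differ by 129 mod 12 = 9.
gcd(129, 12) = 3, so the sample visits 12/3 = 4 distinct residues mod 12.
Start 109 is machine 1; the machines hit are 1, 4, 7, 10.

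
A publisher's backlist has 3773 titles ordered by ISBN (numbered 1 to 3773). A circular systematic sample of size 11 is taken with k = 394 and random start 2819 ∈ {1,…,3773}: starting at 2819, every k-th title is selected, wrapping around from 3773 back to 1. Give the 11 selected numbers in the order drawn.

Selection 1: 2819
Selection 2: 2819 + 394 = 3213
Selection 3: 3213 + 394 = 3607
Selection 4: 3607 + 394 = 4001 → 4001 − 3773 = 228
Selection 5: 228 + 394 = 622
Selection 6: 622 + 394 = 1016
Selection 7: 1016 + 394 = 1410
Selection 8: 1410 + 394 = 1804
Selection 9: 1804 + 394 = 2198
Selection 10: 2198 + 394 = 2592
Selection 11: 2592 + 394 = 2986

2819, 3213, 3607, 228, 622, 1016, 1410, 1804, 2198, 2592, 2986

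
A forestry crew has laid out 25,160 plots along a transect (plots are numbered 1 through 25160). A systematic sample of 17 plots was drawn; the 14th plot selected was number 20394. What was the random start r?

1154

k = 25160/17 = 1480
r = 20394 − (14−1)×1480 = 20394 − 19240 = 1154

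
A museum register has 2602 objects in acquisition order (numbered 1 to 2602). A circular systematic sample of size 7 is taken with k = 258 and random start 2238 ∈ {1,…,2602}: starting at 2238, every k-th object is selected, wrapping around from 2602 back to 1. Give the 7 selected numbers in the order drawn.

2238, 2496, 152, 410, 668, 926, 1184

Selection 1: 2238
Selection 2: 2238 + 258 = 2496
Selection 3: 2496 + 258 = 2754 → 2754 − 2602 = 152
Selection 4: 152 + 258 = 410
Selection 5: 410 + 258 = 668
Selection 6: 668 + 258 = 926
Selection 7: 926 + 258 = 1184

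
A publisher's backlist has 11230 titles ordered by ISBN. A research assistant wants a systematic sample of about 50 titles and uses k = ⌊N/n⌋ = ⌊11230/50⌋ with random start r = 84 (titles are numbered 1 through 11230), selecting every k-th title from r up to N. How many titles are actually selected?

k = ⌊11230/50⌋ = 224
Achieved size = ⌊(11230 − 84)/224⌋ + 1 = ⌊11146/224⌋ + 1 = 49 + 1 = 50
(last selection: 84 + 49×224 = 11060 ≤ 11230; next would be 11284 > 11230)

50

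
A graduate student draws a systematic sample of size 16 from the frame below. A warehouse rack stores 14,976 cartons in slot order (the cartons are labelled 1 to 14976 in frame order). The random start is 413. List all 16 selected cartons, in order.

413, 1349, 2285, 3221, 4157, 5093, 6029, 6965, 7901, 8837, 9773, 10709, 11645, 12581, 13517, 14453

k = N/n = 14976/16 = 936
carton 1: 413
carton 2: 413 + 936 = 1349
carton 3: 1349 + 936 = 2285
carton 4: 2285 + 936 = 3221
carton 5: 3221 + 936 = 4157
carton 6: 4157 + 936 = 5093
carton 7: 5093 + 936 = 6029
carton 8: 6029 + 936 = 6965
carton 9: 6965 + 936 = 7901
carton 10: 7901 + 936 = 8837
carton 11: 8837 + 936 = 9773
carton 12: 9773 + 936 = 10709
carton 13: 10709 + 936 = 11645
carton 14: 11645 + 936 = 12581
carton 15: 12581 + 936 = 13517
carton 16: 13517 + 936 = 14453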